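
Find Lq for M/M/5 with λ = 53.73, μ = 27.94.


a = λ/μ = 1.9230; ρ = a/5 = 0.3846
P₀ = 0.145278
Lq = P₀·a^c·ρ / (c!·(1−ρ)²) = 0.145278·26.29978·0.3846/(120·0.37871)
= 0.03234

Final: 0.03234


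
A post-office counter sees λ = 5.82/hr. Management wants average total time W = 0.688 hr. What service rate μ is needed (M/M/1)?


W = 1/(μ−λ) ⇒ μ − λ = 1/W = 1/0.688 = 1.4535
μ = λ + 1/W = 5.82 + 1.4535 = 7.2735 per hr

Final: 7.2735 /hr


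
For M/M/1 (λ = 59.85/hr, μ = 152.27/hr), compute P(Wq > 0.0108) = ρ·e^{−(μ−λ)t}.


ρ = 59.85/152.27 = 0.3931
P(Wq > t) = ρ·e^{−(μ−λ)t} = 0.3931·e^{−0.9981}
= 0.3931·0.368566 = 0.144865

Final: 0.144865


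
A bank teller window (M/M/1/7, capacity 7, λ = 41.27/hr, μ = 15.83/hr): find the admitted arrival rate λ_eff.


ρ = 2.6071; P_K = (1−ρ)ρ^7/(1−ρ^8) = 0.616717
λ_eff = λ(1 − P_K) = 41.27·(1 − 0.616717) = 41.27·0.383283 = 15.8181 /hr

Final: 15.8181 /hr


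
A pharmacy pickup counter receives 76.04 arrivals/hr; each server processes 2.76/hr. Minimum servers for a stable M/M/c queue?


Stability requires cμ > λ ⇔ c > λ/μ.
λ/μ = 76.04/2.76 = 27.5507
Minimum integer c = ⌊27.5507⌋ + 1 = 28
Check: 28·2.76 = 77.28 > 76.04, while 27·2.76 = 74.52 ≤ 76.04

Final: 28 servers


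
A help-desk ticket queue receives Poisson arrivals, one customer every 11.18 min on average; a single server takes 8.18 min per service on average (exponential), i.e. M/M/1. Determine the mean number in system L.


λ = 60/11.18 = 5.3667 /hr
μ = 60/8.18 = 7.3350 /hr
ρ = λ/μ = 5.3667/7.3350 = 0.7317
L = ρ/(1−ρ) = 0.7317/0.2683 = 2.7267

Final: 2.7267


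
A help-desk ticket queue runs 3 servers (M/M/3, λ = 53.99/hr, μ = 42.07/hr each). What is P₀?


a = λ/μ = 53.99/42.07 = 1.2833; ρ = a/c = 0.4278
Σ_{k=0}^{2} a^k/k! (terms k=0..2) = 1.00000 + 1.28334 + 0.82348 = 3.10681
Tail: a^3/(3!(1−ρ)) = 2.11360/(6·0.5722) = 0.61561
P₀ = 1/(3.10681 + 0.61561) = 1/3.72243 = 0.268642

Final: 0.268642


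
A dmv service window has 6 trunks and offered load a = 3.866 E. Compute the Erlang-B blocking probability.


B(c,a) = (a^c/c!) / Σ_{k=0}^{c} a^k/k!
a^6/6! = 4.637016
Σ terms (k=0..6): 1.00000 + 3.86600 + 7.47298 + 9.63018 + 9.30757 + 7.19661 + 4.63702 = 43.110349
B = 4.637016/43.110349 = 0.107562

Final: 0.107562


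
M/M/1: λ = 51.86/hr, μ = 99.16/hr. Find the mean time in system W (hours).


W = 1/(μ−λ) = 1/(99.16 − 51.86) = 1/47.30 = 0.02114 hr

Final: 0.02114 hr


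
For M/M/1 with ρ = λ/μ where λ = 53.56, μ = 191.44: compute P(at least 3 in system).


ρ = 53.56/191.44 = 0.2798
P(N ≥ n) = ρ^n = 0.2798^3 = 0.021899

Final: 0.021899


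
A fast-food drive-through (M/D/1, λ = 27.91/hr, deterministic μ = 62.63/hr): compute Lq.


ρ = 27.91/62.63 = 0.4456
M/D/1: Lq = ρ²/(2(1−ρ)) = 0.1986/(2·0.5544) = 0.17911

Final: 0.17911


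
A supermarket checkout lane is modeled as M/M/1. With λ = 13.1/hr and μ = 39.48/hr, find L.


ρ = λ/μ = 13.1/39.48 = 0.3318
L = ρ/(1−ρ) = 0.3318/(1 − 0.3318) = 0.3318/0.6682 = 0.4966

Final: 0.4966


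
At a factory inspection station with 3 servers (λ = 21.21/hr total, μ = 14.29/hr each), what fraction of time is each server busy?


ρ = λ/(cμ) = 21.21/(3·14.29) = 21.21/42.87 = 0.4948

Final: 0.4948


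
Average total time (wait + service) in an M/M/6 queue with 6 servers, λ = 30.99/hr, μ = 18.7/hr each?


a = 1.6572; ρ = 0.2762; P₀ = 0.190580
Lq = P₀·a^c·ρ/(c!(1−ρ)²) = 0.002891
Wq = Lq/λ = 0.002891/30.99 = 0.00009328 hr
W = Wq + 1/μ = 0.00009328 + 0.05348 = 0.05357 hr

Final: 0.05357 hr


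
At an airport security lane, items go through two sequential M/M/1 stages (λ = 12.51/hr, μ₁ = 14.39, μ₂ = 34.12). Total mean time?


Each node sees arrival rate λ = 12.51/hr (tandem ⇒ throughput preserved).
W₁ = 1/(μ₁−λ) = 1/(14.39−12.51) = 0.53191 hr
W₂ = 1/(μ₂−λ) = 1/(34.12−12.51) = 0.04627 hr
W_total = W₁ + W₂ = 0.53191 + 0.04627 = 0.57819 hr

Final: 0.57819 hr


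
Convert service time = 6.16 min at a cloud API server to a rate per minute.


μ = 1/(service time) in consistent units.
1 minute = 1 min, so μ = 1/6.16 = 0.1623 per minute

Final: 0.1623 /min


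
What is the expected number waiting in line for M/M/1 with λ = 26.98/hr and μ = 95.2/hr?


ρ = 26.98/95.2 = 0.2834
Lq = ρ²/(1−ρ) = 0.08032/0.7166 = 0.1121

Final: 0.1121


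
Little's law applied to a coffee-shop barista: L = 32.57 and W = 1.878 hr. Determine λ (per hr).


λ = L/W = 32.57/1.878 = 17.3429 /hr

Final: 17.3429 /hr


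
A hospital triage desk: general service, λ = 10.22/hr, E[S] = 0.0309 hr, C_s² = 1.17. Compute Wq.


ρ = λ·E[S] = 10.22·0.0309 = 0.3158
E[S²] = E[S]²(1+C_s²) = 0.0309²·(1+1.17) = 0.002072
Wq = λ·E[S²]/(2(1−ρ)) = 10.22·0.002072/(2·0.6842) = 0.01547 hr

Final: 0.01547 hr


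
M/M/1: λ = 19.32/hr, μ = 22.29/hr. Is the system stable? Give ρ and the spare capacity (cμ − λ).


Total capacity cμ = 1·22.29 = 22.29/hr
ρ = λ/(cμ) = 19.32/22.29 = 0.8668
Stable ⇔ ρ < 1: YES
Spare capacity = cμ − λ = 22.29 − 19.32 = 2.97/hr

Final: ρ = 0.8668; stable; margin = 2.97/hr


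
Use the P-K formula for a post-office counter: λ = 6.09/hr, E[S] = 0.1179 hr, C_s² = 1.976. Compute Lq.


ρ = λ·E[S] = 6.09·0.1179 = 0.7180
Lq = ρ²(1+C_s²)/(2(1−ρ)) = 0.5155·(1+1.976)/(2·0.2820)
= 0.5155·2.9760/0.5640 = 2.72040

Final: 2.72040


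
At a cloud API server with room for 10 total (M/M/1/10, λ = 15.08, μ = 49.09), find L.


ρ = 15.08/49.09 = 0.3072
L = ρ[1 − (K+1)ρ^K + Kρ^(K+1)] / [(1−ρ)(1−ρ^(K+1))]
Numerator: 0.3072·(1 − 11·0.000007483 + 10·0.000002299) = 0.307173
Denominator: (0.6928)·(0.999998) = 0.692808
L = 0.307173/0.692808 = 0.4434

Final: 0.4434


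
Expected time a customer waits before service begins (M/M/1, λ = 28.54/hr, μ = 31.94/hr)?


ρ = 28.54/31.94 = 0.8936
Wq = ρ/(μ−λ) = 0.8936/(31.94 − 28.54) = 0.8936/3.40 = 0.2628 hr

Final: 0.2628 hr


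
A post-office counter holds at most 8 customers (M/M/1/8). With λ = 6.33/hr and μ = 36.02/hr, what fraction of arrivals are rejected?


ρ = λ/μ = 6.33/36.02 = 0.1757
P_K = (1−ρ)ρ^K/(1−ρ^(K+1)) = (0.8243·0.0000009097)/(1 − 0.0000001599)
= 0.0000007498/1.000000 = 0.0000007498

Final: 0.0000007498


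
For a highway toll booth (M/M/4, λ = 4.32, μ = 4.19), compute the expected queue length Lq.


a = λ/μ = 1.0310; ρ = a/4 = 0.2578
P₀ = 0.356045
Lq = P₀·a^c·ρ / (c!·(1−ρ)²) = 0.356045·1.13000·0.2578/(24·0.55093)
= 0.007843

Final: 0.007843


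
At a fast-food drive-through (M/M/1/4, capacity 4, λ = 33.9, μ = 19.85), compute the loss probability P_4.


ρ = λ/μ = 33.9/19.85 = 1.7078
P_K = (1−ρ)ρ^K/(1−ρ^(K+1)) = (-0.7078·8.506614)/(1 − 14.527669)
= -6.021055/-13.527669 = 0.445092

Final: 0.445092


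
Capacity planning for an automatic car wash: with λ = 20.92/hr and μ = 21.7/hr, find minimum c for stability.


Stability requires cμ > λ ⇔ c > λ/μ.
λ/μ = 20.92/21.7 = 0.9641
Minimum integer c = ⌊0.9641⌋ + 1 = 1
Check: 1·21.7 = 21.70 > 20.92, while 0·21.7 = 0.00 ≤ 20.92

Final: 1 servers


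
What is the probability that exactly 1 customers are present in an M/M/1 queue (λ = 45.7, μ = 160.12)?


ρ = 45.7/160.12 = 0.2854
P_n = (1−ρ)·ρ^n = (1 − 0.2854)·0.2854^1 = 0.7146·0.285411 = 0.203952

Final: 0.203952


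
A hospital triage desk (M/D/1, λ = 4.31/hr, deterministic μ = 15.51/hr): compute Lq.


ρ = 4.31/15.51 = 0.2779
M/D/1: Lq = ρ²/(2(1−ρ)) = 0.07722/(2·0.7221) = 0.05347

Final: 0.05347


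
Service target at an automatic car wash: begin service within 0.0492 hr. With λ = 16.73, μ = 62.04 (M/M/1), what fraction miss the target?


ρ = 16.73/62.04 = 0.2697
P(Wq > t) = ρ·e^{−(μ−λ)t} = 0.2697·e^{−2.2293}
= 0.2697·0.107609 = 0.029018

Final: 0.029018


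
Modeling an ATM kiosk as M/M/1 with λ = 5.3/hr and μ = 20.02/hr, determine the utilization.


ρ = λ/μ = 5.3/20.02 = 0.2647

Final: 0.2647


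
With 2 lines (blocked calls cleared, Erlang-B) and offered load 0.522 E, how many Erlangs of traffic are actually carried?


B(2,0.522) = 0.082161 (Erlang-B)
Carried load = a(1 − B) = 0.522·(1 − 0.082161) = 0.522·0.917839 = 0.4791 E

Final: 0.4791 Erlangs


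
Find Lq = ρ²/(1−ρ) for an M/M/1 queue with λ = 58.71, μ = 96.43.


ρ = 58.71/96.43 = 0.6088
Lq = ρ²/(1−ρ) = 0.3707/0.3912 = 0.9476

Final: 0.9476


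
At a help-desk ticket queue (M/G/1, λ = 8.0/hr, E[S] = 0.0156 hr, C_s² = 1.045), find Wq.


ρ = λ·E[S] = 8.0·0.0156 = 0.1248
E[S²] = E[S]²(1+C_s²) = 0.0156²·(1+1.045) = 0.0004977
Wq = λ·E[S²]/(2(1−ρ)) = 8.0·0.0004977/(2·0.8752) = 0.002275 hr

Final: 0.002275 hr


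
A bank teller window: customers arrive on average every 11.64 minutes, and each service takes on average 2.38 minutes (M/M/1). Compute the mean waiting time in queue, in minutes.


λ = 60/11.64 = 5.1546 /hr
μ = 60/2.38 = 25.2101 /hr
ρ = λ/μ = 5.1546/25.2101 = 0.2045
Wq = ρ/(μ−λ) = 0.2045/(25.2101−5.1546) = 0.01020 hr
In minutes: 0.01020·60 = 0.6117 min

Final: 0.6117 min


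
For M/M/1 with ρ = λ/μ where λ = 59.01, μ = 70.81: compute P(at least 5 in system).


ρ = 59.01/70.81 = 0.8334
P(N ≥ n) = ρ^n = 0.8334^5 = 0.401934

Final: 0.401934


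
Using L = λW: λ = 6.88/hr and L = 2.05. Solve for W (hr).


W = L/λ = 2.05/6.88 = 0.2980 hr

Final: 0.2980 hr


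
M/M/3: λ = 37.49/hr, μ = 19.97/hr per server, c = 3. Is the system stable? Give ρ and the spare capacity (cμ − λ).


Total capacity cμ = 3·19.97 = 59.91/hr
ρ = λ/(cμ) = 37.49/59.91 = 0.6258
Stable ⇔ ρ < 1: YES
Spare capacity = cμ − λ = 59.91 − 37.49 = 22.42/hr

Final: ρ = 0.6258; stable; margin = 22.42/hr


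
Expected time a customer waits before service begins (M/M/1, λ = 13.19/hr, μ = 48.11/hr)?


ρ = 13.19/48.11 = 0.2742
Wq = ρ/(μ−λ) = 0.2742/(48.11 − 13.19) = 0.2742/34.92 = 0.007851 hr

Final: 0.007851 hr


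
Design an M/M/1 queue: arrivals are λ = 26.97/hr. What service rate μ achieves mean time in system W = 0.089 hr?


W = 1/(μ−λ) ⇒ μ − λ = 1/W = 1/0.089 = 11.2360
μ = λ + 1/W = 26.97 + 11.2360 = 38.2060 per hr

Final: 38.2060 /hr


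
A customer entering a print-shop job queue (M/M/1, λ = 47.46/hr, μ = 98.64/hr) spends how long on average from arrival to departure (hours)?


W = 1/(μ−λ) = 1/(98.64 − 47.46) = 1/51.18 = 0.01954 hr

Final: 0.01954 hr


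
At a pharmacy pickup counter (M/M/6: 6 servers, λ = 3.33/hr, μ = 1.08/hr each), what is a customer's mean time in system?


a = 3.0833; ρ = 0.5139; P₀ = 0.044912
Lq = P₀·a^c·ρ/(c!(1−ρ)²) = 0.11656
Wq = Lq/λ = 0.11656/3.33 = 0.03500 hr
W = Wq + 1/μ = 0.03500 + 0.92593 = 0.96093 hr

Final: 0.96093 hr


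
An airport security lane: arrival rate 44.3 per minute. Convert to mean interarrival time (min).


Mean interarrival time = 1/λ = 1/44.3 minute = 0.02257 minute
In minutes: 0.02257 × 1 = 0.02257 min

Final: 0.02257 min


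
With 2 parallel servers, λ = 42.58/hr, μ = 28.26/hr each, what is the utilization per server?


ρ = λ/(cμ) = 42.58/(2·28.26) = 42.58/56.52 = 0.7534

Final: 0.7534


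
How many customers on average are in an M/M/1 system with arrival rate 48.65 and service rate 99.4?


ρ = λ/μ = 48.65/99.4 = 0.4894
L = ρ/(1−ρ) = 0.4894/(1 − 0.4894) = 0.4894/0.5106 = 0.9586

Final: 0.9586


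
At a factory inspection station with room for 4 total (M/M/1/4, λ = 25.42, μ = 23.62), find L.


ρ = 25.42/23.62 = 1.0762
L = ρ[1 − (K+1)ρ^K + Kρ^(K+1)] / [(1−ρ)(1−ρ^(K+1))]
Numerator: 1.0762·(1 − 5·1.341475 + 4·1.443704) = 0.072581
Denominator: (-0.07621)·(-0.443704) = 0.033813
L = 0.072581/0.033813 = 2.1465

Final: 2.1465


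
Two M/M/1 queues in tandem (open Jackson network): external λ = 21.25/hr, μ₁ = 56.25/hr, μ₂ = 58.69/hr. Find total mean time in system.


Each node sees arrival rate λ = 21.25/hr (tandem ⇒ throughput preserved).
W₁ = 1/(μ₁−λ) = 1/(56.25−21.25) = 0.02857 hr
W₂ = 1/(μ₂−λ) = 1/(58.69−21.25) = 0.02671 hr
W_total = W₁ + W₂ = 0.02857 + 0.02671 = 0.05528 hr

Final: 0.05528 hr


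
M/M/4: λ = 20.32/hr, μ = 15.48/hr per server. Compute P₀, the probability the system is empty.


a = λ/μ = 20.32/15.48 = 1.3127; ρ = a/c = 0.3282
Σ_{k=0}^{3} a^k/k! (terms k=0..3) = 1.00000 + 1.31266 + 0.86154 + 0.37697 = 3.55117
Tail: a^4/(4!(1−ρ)) = 2.96901/(24·0.6718) = 0.18414
P₀ = 1/(3.55117 + 0.18414) = 1/3.73531 = 0.267716

Final: 0.267716


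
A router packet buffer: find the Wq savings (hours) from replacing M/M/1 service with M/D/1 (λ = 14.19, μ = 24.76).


ρ = 14.19/24.76 = 0.5731
Wq(M/M/1) = ρ/(μ−λ) = 0.5731/10.57 = 0.05422 hr
Wq(M/D/1) = ρ/(2(μ−λ)) = 0.02711 hr
Savings = 0.05422 − 0.02711 = 0.02711 hr

Final: 0.02711 hr


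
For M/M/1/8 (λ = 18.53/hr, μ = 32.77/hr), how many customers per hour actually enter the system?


ρ = 0.5655; P_K = (1−ρ)ρ^8/(1−ρ^9) = 0.004569
λ_eff = λ(1 − P_K) = 18.53·(1 − 0.004569) = 18.53·0.995431 = 18.4453 /hr

Final: 18.4453 /hr


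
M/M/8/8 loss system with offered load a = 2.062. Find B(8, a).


B(c,a) = (a^c/c!) / Σ_{k=0}^{c} a^k/k!
a^8/8! = 0.008106
Σ terms (k=0..8): 1.00000 + 2.06200 + 2.12592 + 1.46122 + 0.75326 + 0.31064 + 0.10676 + 0.03145 + 0.008106 = 7.859351
B = 0.008106/7.859351 = 0.001031

Final: 0.001031


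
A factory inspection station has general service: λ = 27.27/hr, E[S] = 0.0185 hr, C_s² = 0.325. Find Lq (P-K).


ρ = λ·E[S] = 27.27·0.0185 = 0.5045
Lq = ρ²(1+C_s²)/(2(1−ρ)) = 0.2545·(1+0.325)/(2·0.4955)
= 0.2545·1.3250/0.9910 = 0.34029

Final: 0.34029


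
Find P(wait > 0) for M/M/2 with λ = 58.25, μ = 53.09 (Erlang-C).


a = λ/μ = 1.0972; ρ = a/2 = 0.5486
P₀ = 0.291492 (from M/M/c formula)
C(c,a) = [a^c/(c!(1−ρ))]·P₀ = [1.20383/(2·0.4514)]·0.291492
= 1.33343·0.291492 = 0.388685

Final: 0.388685


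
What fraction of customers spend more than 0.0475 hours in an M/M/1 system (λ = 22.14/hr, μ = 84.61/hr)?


W ~ Exponential(μ−λ) for M/M/1.
μ − λ = 84.61 − 22.14 = 62.4700
P(W > t) = e^{−(μ−λ)t} = e^{−2.9673} = 0.051441

Final: 0.051441


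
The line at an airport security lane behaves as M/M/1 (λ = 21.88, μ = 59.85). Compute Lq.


ρ = 21.88/59.85 = 0.3656
Lq = ρ²/(1−ρ) = 0.1336/0.6344 = 0.2107

Final: 0.2107


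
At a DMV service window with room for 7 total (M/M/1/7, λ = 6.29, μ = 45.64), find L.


ρ = 6.29/45.64 = 0.1378
L = ρ[1 − (K+1)ρ^K + Kρ^(K+1)] / [(1−ρ)(1−ρ^(K+1))]
Numerator: 0.1378·(1 − 8·0.0000009444 + 7·0.0000001301) = 0.137817
Denominator: (0.8622)·(1.000000) = 0.862182
L = 0.137817/0.862182 = 0.1598

Final: 0.1598


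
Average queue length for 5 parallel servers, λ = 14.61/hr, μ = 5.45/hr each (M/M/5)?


a = λ/μ = 2.6807; ρ = a/5 = 0.5361
P₀ = 0.066122
Lq = P₀·a^c·ρ / (c!·(1−ρ)²) = 0.066122·138.44222·0.5361/(120·0.21516)
= 0.19009

Final: 0.19009


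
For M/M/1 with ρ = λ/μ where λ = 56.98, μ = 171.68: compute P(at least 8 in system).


ρ = 56.98/171.68 = 0.3319
P(N ≥ n) = ρ^n = 0.3319^8 = 0.0001472

Final: 0.0001472


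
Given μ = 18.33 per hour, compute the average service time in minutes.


Mean service time = 1/μ = 1/18.33 hour = 0.05456 hour
In minutes: 0.05456 × 60 = 3.2733 min

Final: 3.2733 min


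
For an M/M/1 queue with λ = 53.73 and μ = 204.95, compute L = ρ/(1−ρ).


ρ = λ/μ = 53.73/204.95 = 0.2622
L = ρ/(1−ρ) = 0.2622/(1 − 0.2622) = 0.2622/0.7378 = 0.3553

Final: 0.3553


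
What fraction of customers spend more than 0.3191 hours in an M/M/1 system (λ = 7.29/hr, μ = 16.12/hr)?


W ~ Exponential(μ−λ) for M/M/1.
μ − λ = 16.12 − 7.29 = 8.8300
P(W > t) = e^{−(μ−λ)t} = e^{−2.8177} = 0.059746

Final: 0.059746


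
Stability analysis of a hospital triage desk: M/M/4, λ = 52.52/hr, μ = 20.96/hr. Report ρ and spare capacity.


Total capacity cμ = 4·20.96 = 83.84/hr
ρ = λ/(cμ) = 52.52/83.84 = 0.6264
Stable ⇔ ρ < 1: YES
Spare capacity = cμ − λ = 83.84 − 52.52 = 31.32/hr

Final: ρ = 0.6264; stable; margin = 31.32/hr


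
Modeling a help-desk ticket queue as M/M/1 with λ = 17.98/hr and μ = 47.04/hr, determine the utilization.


ρ = λ/μ = 17.98/47.04 = 0.3822

Final: 0.3822


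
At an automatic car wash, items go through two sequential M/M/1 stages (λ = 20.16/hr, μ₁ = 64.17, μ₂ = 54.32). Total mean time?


Each node sees arrival rate λ = 20.16/hr (tandem ⇒ throughput preserved).
W₁ = 1/(μ₁−λ) = 1/(64.17−20.16) = 0.02272 hr
W₂ = 1/(μ₂−λ) = 1/(54.32−20.16) = 0.02927 hr
W_total = W₁ + W₂ = 0.02272 + 0.02927 = 0.05200 hr

Final: 0.05200 hr


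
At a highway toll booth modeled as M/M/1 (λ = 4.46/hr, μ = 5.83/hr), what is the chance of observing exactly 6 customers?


ρ = 4.46/5.83 = 0.7650
P_n = (1−ρ)·ρ^n = (1 − 0.7650)·0.7650^6 = 0.2350·0.200446 = 0.047103

Final: 0.047103


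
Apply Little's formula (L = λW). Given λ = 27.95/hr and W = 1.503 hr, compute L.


L = λW = 27.95·1.503 = 42.0088

Final: 42.0088


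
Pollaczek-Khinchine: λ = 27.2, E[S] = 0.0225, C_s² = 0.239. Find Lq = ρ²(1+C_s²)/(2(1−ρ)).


ρ = λ·E[S] = 27.2·0.0225 = 0.6120
Lq = ρ²(1+C_s²)/(2(1−ρ)) = 0.3745·(1+0.239)/(2·0.3880)
= 0.3745·1.2390/0.7760 = 0.59802

Final: 0.59802


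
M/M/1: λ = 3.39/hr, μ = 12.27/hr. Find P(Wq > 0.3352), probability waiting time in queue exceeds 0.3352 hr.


ρ = 3.39/12.27 = 0.2763
P(Wq > t) = ρ·e^{−(μ−λ)t} = 0.2763·e^{−2.9766}
= 0.2763·0.050967 = 0.014081

Final: 0.014081


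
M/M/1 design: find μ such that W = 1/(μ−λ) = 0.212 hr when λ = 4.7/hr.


W = 1/(μ−λ) ⇒ μ − λ = 1/W = 1/0.212 = 4.7170
μ = λ + 1/W = 4.7 + 4.7170 = 9.4170 per hr

Final: 9.4170 /hr


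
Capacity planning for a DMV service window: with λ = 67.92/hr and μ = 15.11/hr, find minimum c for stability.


Stability requires cμ > λ ⇔ c > λ/μ.
λ/μ = 67.92/15.11 = 4.4950
Minimum integer c = ⌊4.4950⌋ + 1 = 5
Check: 5·15.11 = 75.55 > 67.92, while 4·15.11 = 60.44 ≤ 67.92

Final: 5 servers


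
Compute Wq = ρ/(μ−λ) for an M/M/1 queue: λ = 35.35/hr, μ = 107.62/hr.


ρ = 35.35/107.62 = 0.3285
Wq = ρ/(μ−λ) = 0.3285/(107.62 − 35.35) = 0.3285/72.27 = 0.004545 hr

Final: 0.004545 hr


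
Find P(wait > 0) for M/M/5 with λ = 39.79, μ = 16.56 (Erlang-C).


a = λ/μ = 2.4028; ρ = a/5 = 0.4806
P₀ = 0.088691 (from M/M/c formula)
C(c,a) = [a^c/(c!(1−ρ))]·P₀ = [80.08811/(120·0.5194)]·0.088691
= 1.28484·0.088691 = 0.113953

Final: 0.113953


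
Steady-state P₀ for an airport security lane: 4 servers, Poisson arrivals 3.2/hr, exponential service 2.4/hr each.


a = λ/μ = 3.2/2.4 = 1.3333; ρ = a/c = 0.3333
Σ_{k=0}^{3} a^k/k! (terms k=0..3) = 1.00000 + 1.33333 + 0.88889 + 0.39506 = 3.61728
Tail: a^4/(4!(1−ρ)) = 3.16049/(24·0.6667) = 0.19753
P₀ = 1/(3.61728 + 0.19753) = 1/3.81481 = 0.262136

Final: 0.262136


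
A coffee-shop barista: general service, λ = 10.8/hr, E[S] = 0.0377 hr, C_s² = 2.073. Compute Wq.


ρ = λ·E[S] = 10.8·0.0377 = 0.4072
E[S²] = E[S]²(1+C_s²) = 0.0377²·(1+2.073) = 0.004368
Wq = λ·E[S²]/(2(1−ρ)) = 10.8·0.004368/(2·0.5928) = 0.03978 hr

Final: 0.03978 hr


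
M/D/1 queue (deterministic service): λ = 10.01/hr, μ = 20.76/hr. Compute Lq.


ρ = 10.01/20.76 = 0.4822
M/D/1: Lq = ρ²/(2(1−ρ)) = 0.2325/(2·0.5178) = 0.22449

Final: 0.22449


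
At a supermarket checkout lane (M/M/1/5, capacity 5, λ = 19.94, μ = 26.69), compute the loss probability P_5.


ρ = λ/μ = 19.94/26.69 = 0.7471
P_K = (1−ρ)ρ^K/(1−ρ^(K+1)) = (0.2529·0.232746)/(1 − 0.173884)
= 0.058862/0.826116 = 0.071252

Final: 0.071252


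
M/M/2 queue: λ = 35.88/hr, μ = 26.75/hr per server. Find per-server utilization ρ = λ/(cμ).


ρ = λ/(cμ) = 35.88/(2·26.75) = 35.88/53.50 = 0.6707

Final: 0.6707


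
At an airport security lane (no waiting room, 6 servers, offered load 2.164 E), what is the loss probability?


B(c,a) = (a^c/c!) / Σ_{k=0}^{c} a^k/k!
a^6/6! = 0.142630
Σ terms (k=0..6): 1.00000 + 2.16400 + 2.34145 + 1.68896 + 0.91373 + 0.39546 + 0.14263 = 8.646235
B = 0.142630/8.646235 = 0.016496

Final: 0.016496


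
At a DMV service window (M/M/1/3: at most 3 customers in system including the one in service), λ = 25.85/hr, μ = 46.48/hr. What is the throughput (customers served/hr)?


ρ = 0.5562; P_K = (1−ρ)ρ^3/(1−ρ^4) = 0.084429
λ_eff = λ(1 − P_K) = 25.85·(1 − 0.084429) = 25.85·0.915571 = 23.6675 /hr

Final: 23.6675 /hr


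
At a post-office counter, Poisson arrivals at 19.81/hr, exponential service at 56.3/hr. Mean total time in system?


W = 1/(μ−λ) = 1/(56.3 − 19.81) = 1/36.49 = 0.02740 hr

Final: 0.02740 hr


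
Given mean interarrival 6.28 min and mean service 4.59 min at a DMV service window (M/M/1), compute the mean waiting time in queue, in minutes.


λ = 60/6.28 = 9.5541 /hr
μ = 60/4.59 = 13.0719 /hr
ρ = λ/μ = 9.5541/13.0719 = 0.7309
Wq = ρ/(μ−λ) = 0.7309/(13.0719−9.5541) = 0.20777 hr
In minutes: 0.20777·60 = 12.466 min

Final: 12.466 min


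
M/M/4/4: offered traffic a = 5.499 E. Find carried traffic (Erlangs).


B(4,5.499) = 0.435764 (Erlang-B)
Carried load = a(1 − B) = 5.499·(1 − 0.435764) = 5.499·0.564236 = 3.1027 E

Final: 3.1027 Erlangs


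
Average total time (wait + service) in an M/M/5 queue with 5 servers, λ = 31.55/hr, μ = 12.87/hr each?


a = 2.4514; ρ = 0.4903; P₀ = 0.084290
Lq = P₀·a^c·ρ/(c!(1−ρ)²) = 0.11735
Wq = Lq/λ = 0.11735/31.55 = 0.003720 hr
W = Wq + 1/μ = 0.003720 + 0.07770 = 0.08142 hr

Final: 0.08142 hr


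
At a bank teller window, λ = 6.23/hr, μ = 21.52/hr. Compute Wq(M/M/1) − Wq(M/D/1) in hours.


ρ = 6.23/21.52 = 0.2895
Wq(M/M/1) = ρ/(μ−λ) = 0.2895/15.29 = 0.01893 hr
Wq(M/D/1) = ρ/(2(μ−λ)) = 0.009467 hr
Savings = 0.01893 − 0.009467 = 0.009467 hr

Final: 0.009467 hr


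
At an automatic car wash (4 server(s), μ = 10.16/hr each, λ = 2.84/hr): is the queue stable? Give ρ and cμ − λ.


Total capacity cμ = 4·10.16 = 40.64/hr
ρ = λ/(cμ) = 2.84/40.64 = 0.06988
Stable ⇔ ρ < 1: YES
Spare capacity = cμ − λ = 40.64 − 2.84 = 37.80/hr

Final: ρ = 0.06988; stable; margin = 37.80/hr


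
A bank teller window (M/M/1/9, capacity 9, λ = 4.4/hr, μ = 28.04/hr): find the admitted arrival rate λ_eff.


ρ = 0.1569; P_K = (1−ρ)ρ^9/(1−ρ^10) = 0.00000004863
λ_eff = λ(1 − P_K) = 4.4·(1 − 0.00000004863) = 4.4·1.000000 = 4.4000 /hr

Final: 4.4000 /hr


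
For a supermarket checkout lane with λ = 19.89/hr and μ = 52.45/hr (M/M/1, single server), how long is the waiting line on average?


ρ = 19.89/52.45 = 0.3792
Lq = ρ²/(1−ρ) = 0.1438/0.6208 = 0.2317

Final: 0.2317


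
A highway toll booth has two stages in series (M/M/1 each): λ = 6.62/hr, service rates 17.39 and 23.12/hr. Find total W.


Each node sees arrival rate λ = 6.62/hr (tandem ⇒ throughput preserved).
W₁ = 1/(μ₁−λ) = 1/(17.39−6.62) = 0.09285 hr
W₂ = 1/(μ₂−λ) = 1/(23.12−6.62) = 0.06061 hr
W_total = W₁ + W₂ = 0.09285 + 0.06061 = 0.15346 hr

Final: 0.15346 hr


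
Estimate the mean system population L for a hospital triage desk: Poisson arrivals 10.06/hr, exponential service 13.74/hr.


ρ = λ/μ = 10.06/13.74 = 0.7322
L = ρ/(1−ρ) = 0.7322/(1 − 0.7322) = 0.7322/0.2678 = 2.7337

Final: 2.7337


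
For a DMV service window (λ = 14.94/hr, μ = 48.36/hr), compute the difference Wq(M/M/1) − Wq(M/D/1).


ρ = 14.94/48.36 = 0.3089
Wq(M/M/1) = ρ/(μ−λ) = 0.3089/33.42 = 0.009244 hr
Wq(M/D/1) = ρ/(2(μ−λ)) = 0.004622 hr
Savings = 0.009244 − 0.004622 = 0.004622 hr

Final: 0.004622 hr


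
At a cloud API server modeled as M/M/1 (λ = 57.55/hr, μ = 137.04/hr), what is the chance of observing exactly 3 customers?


ρ = 57.55/137.04 = 0.4200
P_n = (1−ρ)·ρ^n = (1 − 0.4200)·0.4200^3 = 0.5800·0.074062 = 0.042959

Final: 0.042959


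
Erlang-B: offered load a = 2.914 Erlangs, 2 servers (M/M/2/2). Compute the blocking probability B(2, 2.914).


B(c,a) = (a^c/c!) / Σ_{k=0}^{c} a^k/k!
a^2/2! = 4.245698
Σ terms (k=0..2): 1.00000 + 2.91400 + 4.24570 = 8.159698
B = 4.245698/8.159698 = 0.520325

Final: 0.520325


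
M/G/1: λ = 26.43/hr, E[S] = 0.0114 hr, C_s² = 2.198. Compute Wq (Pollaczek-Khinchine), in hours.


ρ = λ·E[S] = 26.43·0.0114 = 0.3013
E[S²] = E[S]²(1+C_s²) = 0.0114²·(1+2.198) = 0.0004156
Wq = λ·E[S²]/(2(1−ρ)) = 26.43·0.0004156/(2·0.6987) = 0.007861 hr

Final: 0.007861 hr


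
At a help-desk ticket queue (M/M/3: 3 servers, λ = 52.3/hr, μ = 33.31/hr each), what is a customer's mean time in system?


a = 1.5701; ρ = 0.5234; P₀ = 0.193943
Lq = P₀·a^c·ρ/(c!(1−ρ)²) = 0.28823
Wq = Lq/λ = 0.28823/52.3 = 0.005511 hr
W = Wq + 1/μ = 0.005511 + 0.03002 = 0.03553 hr

Final: 0.03553 hr


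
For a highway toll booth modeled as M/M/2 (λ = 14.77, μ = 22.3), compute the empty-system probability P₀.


a = λ/μ = 14.77/22.3 = 0.6623; ρ = a/c = 0.3312
Σ_{k=0}^{1} a^k/k! (terms k=0..1) = 1.00000 + 0.66233 = 1.66233
Tail: a^2/(2!(1−ρ)) = 0.43868/(2·0.6688) = 0.32795
P₀ = 1/(1.66233 + 0.32795) = 1/1.99028 = 0.502442

Final: 0.502442


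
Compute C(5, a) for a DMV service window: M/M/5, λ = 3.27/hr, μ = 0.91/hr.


a = λ/μ = 3.5934; ρ = a/5 = 0.7187
P₀ = 0.023000 (from M/M/c formula)
C(c,a) = [a^c/(c!(1−ρ))]·P₀ = [599.14481/(120·0.2813)]·0.023000
= 17.74810·0.023000 = 0.408205

Final: 0.408205


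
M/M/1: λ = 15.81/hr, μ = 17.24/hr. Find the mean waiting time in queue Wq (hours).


ρ = 15.81/17.24 = 0.9171
Wq = ρ/(μ−λ) = 0.9171/(17.24 − 15.81) = 0.9171/1.43 = 0.6413 hr

Final: 0.6413 hr


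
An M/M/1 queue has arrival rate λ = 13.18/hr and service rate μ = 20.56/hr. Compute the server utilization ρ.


ρ = λ/μ = 13.18/20.56 = 0.6411

Final: 0.6411


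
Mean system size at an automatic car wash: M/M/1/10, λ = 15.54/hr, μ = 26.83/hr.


ρ = 15.54/26.83 = 0.5792
L = ρ[1 − (K+1)ρ^K + Kρ^(K+1)] / [(1−ρ)(1−ρ^(K+1))]
Numerator: 0.5792·(1 − 11·0.004249 + 10·0.002461) = 0.566385
Denominator: (0.4208)·(0.997539) = 0.419762
L = 0.566385/0.419762 = 1.3493

Final: 1.3493


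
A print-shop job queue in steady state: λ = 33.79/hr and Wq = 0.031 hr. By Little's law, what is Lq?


Lq = λWq = 33.79·0.031 = 1.0475

Final: 1.0475


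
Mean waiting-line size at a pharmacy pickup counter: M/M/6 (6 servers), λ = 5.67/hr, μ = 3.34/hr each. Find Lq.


a = λ/μ = 1.6976; ρ = a/6 = 0.2829
P₀ = 0.183023
Lq = P₀·a^c·ρ / (c!·(1−ρ)²) = 0.183023·23.93424·0.2829/(720·0.51418)
= 0.003348

Final: 0.003348


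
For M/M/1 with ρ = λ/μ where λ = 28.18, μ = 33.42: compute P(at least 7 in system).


ρ = 28.18/33.42 = 0.8432
P(N ≥ n) = ρ^n = 0.8432^7 = 0.303069

Final: 0.303069


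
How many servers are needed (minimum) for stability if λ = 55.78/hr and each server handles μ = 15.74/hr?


Stability requires cμ > λ ⇔ c > λ/μ.
λ/μ = 55.78/15.74 = 3.5438
Minimum integer c = ⌊3.5438⌋ + 1 = 4
Check: 4·15.74 = 62.96 > 55.78, while 3·15.74 = 47.22 ≤ 55.78

Final: 4 servers


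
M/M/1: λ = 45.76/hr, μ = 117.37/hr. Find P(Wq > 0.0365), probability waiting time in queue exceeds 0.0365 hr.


ρ = 45.76/117.37 = 0.3899
P(Wq > t) = ρ·e^{−(μ−λ)t} = 0.3899·e^{−2.6138}
= 0.3899·0.073258 = 0.028562

Final: 0.028562


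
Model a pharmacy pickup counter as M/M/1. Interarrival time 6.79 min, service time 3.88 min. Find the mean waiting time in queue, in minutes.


λ = 60/6.79 = 8.8365 /hr
μ = 60/3.88 = 15.4639 /hr
ρ = λ/μ = 8.8365/15.4639 = 0.5714
Wq = ρ/(μ−λ) = 0.5714/(15.4639−8.8365) = 0.08622 hr
In minutes: 0.08622·60 = 5.173 min

Final: 5.173 min


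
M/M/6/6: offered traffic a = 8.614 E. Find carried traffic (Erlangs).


B(6,8.614) = 0.421777 (Erlang-B)
Carried load = a(1 − B) = 8.614·(1 − 0.421777) = 8.614·0.578223 = 4.9808 E

Final: 4.9808 Erlangs


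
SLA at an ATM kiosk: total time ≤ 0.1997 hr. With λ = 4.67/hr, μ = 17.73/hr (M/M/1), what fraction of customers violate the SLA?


W ~ Exponential(μ−λ) for M/M/1.
μ − λ = 17.73 − 4.67 = 13.0600
P(W > t) = e^{−(μ−λ)t} = e^{−2.6081} = 0.073676

Final: 0.073676


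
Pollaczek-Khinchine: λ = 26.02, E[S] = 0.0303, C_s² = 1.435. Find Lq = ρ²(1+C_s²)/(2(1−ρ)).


ρ = λ·E[S] = 26.02·0.0303 = 0.7884
Lq = ρ²(1+C_s²)/(2(1−ρ)) = 0.6216·(1+1.435)/(2·0.2116)
= 0.6216·2.4350/0.4232 = 3.57656

Final: 3.57656


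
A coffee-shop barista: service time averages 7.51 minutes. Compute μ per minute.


μ = 1/(service time) in consistent units.
1 minute = 1 min, so μ = 1/7.51 = 0.1332 per minute

Final: 0.1332 /min


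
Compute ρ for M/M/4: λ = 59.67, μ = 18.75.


ρ = λ/(cμ) = 59.67/(4·18.75) = 59.67/75.00 = 0.7956

Final: 0.7956


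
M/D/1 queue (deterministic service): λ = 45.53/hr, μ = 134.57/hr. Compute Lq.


ρ = 45.53/134.57 = 0.3383
M/D/1: Lq = ρ²/(2(1−ρ)) = 0.1145/(2·0.6617) = 0.08650

Final: 0.08650


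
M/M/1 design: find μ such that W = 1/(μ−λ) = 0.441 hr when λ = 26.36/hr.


W = 1/(μ−λ) ⇒ μ − λ = 1/W = 1/0.441 = 2.2676
μ = λ + 1/W = 26.36 + 2.2676 = 28.6276 per hr

Final: 28.6276 /hr


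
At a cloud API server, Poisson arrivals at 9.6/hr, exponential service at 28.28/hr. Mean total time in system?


W = 1/(μ−λ) = 1/(28.28 − 9.6) = 1/18.68 = 0.05353 hr

Final: 0.05353 hr


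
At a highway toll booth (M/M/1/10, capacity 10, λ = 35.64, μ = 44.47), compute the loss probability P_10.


ρ = λ/μ = 35.64/44.47 = 0.8014
P_K = (1−ρ)ρ^K/(1−ρ^(K+1)) = (0.1986·0.109322)/(1 − 0.087615)
= 0.021707/0.912385 = 0.023791

Final: 0.023791


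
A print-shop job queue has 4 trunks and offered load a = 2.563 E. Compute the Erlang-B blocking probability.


B(c,a) = (a^c/c!) / Σ_{k=0}^{c} a^k/k!
a^4/4! = 1.797973
Σ terms (k=0..4): 1.00000 + 2.56300 + 3.28448 + 2.80604 + 1.79797 = 11.451502
B = 1.797973/11.451502 = 0.157008

Final: 0.157008


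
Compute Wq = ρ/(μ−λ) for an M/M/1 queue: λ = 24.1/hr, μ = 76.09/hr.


ρ = 24.1/76.09 = 0.3167
Wq = ρ/(μ−λ) = 0.3167/(76.09 − 24.1) = 0.3167/51.99 = 0.006092 hr

Final: 0.006092 hr


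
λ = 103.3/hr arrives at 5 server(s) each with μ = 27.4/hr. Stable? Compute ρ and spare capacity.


Total capacity cμ = 5·27.4 = 137.00/hr
ρ = λ/(cμ) = 103.3/137.00 = 0.7540
Stable ⇔ ρ < 1: YES
Spare capacity = cμ − λ = 137.00 − 103.3 = 33.70/hr

Final: ρ = 0.7540; stable; margin = 33.70/hr


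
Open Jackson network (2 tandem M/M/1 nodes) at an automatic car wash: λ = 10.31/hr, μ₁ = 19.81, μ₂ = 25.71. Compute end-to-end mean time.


Each node sees arrival rate λ = 10.31/hr (tandem ⇒ throughput preserved).
W₁ = 1/(μ₁−λ) = 1/(19.81−10.31) = 0.10526 hr
W₂ = 1/(μ₂−λ) = 1/(25.71−10.31) = 0.06494 hr
W_total = W₁ + W₂ = 0.10526 + 0.06494 = 0.17020 hr

Final: 0.17020 hr


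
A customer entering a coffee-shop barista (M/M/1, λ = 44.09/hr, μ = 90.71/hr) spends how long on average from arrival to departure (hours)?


W = 1/(μ−λ) = 1/(90.71 − 44.09) = 1/46.62 = 0.02145 hr

Final: 0.02145 hr


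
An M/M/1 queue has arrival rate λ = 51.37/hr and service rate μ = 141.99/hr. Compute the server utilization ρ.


ρ = λ/μ = 51.37/141.99 = 0.3618

Final: 0.3618


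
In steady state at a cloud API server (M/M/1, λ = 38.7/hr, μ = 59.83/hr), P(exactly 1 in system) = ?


ρ = 38.7/59.83 = 0.6468
P_n = (1−ρ)·ρ^n = (1 − 0.6468)·0.6468^1 = 0.3532·0.646833 = 0.228440

Final: 0.228440


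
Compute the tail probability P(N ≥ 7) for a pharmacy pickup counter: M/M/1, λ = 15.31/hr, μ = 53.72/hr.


ρ = 15.31/53.72 = 0.2850
P(N ≥ n) = ρ^n = 0.2850^7 = 0.0001527

Final: 0.0001527


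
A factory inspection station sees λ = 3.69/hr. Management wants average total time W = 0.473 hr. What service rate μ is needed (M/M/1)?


W = 1/(μ−λ) ⇒ μ − λ = 1/W = 1/0.473 = 2.1142
μ = λ + 1/W = 3.69 + 2.1142 = 5.8042 per hr

Final: 5.8042 /hr


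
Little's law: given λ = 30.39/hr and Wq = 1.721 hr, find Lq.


Lq = λWq = 30.39·1.721 = 52.3012

Final: 52.3012


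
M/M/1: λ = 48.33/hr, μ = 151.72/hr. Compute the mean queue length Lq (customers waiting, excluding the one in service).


ρ = 48.33/151.72 = 0.3185
Lq = ρ²/(1−ρ) = 0.1015/0.6815 = 0.1489

Final: 0.1489


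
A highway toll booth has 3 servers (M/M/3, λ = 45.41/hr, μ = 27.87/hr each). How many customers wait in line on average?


a = λ/μ = 1.6294; ρ = a/3 = 0.5431
P₀ = 0.180679
Lq = P₀·a^c·ρ / (c!·(1−ρ)²) = 0.180679·4.32557·0.5431/(6·0.20874)
= 0.33891

Final: 0.33891


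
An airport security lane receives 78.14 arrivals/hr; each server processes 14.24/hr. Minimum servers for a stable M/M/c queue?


Stability requires cμ > λ ⇔ c > λ/μ.
λ/μ = 78.14/14.24 = 5.4874
Minimum integer c = ⌊5.4874⌋ + 1 = 6
Check: 6·14.24 = 85.44 > 78.14, while 5·14.24 = 71.20 ≤ 78.14

Final: 6 servers


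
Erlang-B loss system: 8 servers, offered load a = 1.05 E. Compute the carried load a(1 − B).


B(8,1.05) = 0.00001282 (Erlang-B)
Carried load = a(1 − B) = 1.05·(1 − 0.00001282) = 1.05·0.999987 = 1.0500 E

Final: 1.0500 Erlangs


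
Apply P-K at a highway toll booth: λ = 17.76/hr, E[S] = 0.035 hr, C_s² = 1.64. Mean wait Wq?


ρ = λ·E[S] = 17.76·0.035 = 0.6216
E[S²] = E[S]²(1+C_s²) = 0.035²·(1+1.64) = 0.003234
Wq = λ·E[S²]/(2(1−ρ)) = 17.76·0.003234/(2·0.3784) = 0.07589 hr

Final: 0.07589 hr


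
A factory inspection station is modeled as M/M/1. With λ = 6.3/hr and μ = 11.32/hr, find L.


ρ = λ/μ = 6.3/11.32 = 0.5565
L = ρ/(1−ρ) = 0.5565/(1 − 0.5565) = 0.5565/0.4435 = 1.2550

Final: 1.2550


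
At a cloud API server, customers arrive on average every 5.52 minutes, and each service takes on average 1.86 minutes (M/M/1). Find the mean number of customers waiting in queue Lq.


λ = 60/5.52 = 10.8696 /hr
μ = 60/1.86 = 32.2581 /hr
ρ = λ/μ = 10.8696/32.2581 = 0.3370
Lq = ρ²/(1−ρ) = 0.1135/0.6630 = 0.1712

Final: 0.1712


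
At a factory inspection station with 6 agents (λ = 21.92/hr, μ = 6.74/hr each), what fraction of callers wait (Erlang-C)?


a = λ/μ = 3.2522; ρ = a/6 = 0.5420
P₀ = 0.037657 (from M/M/c formula)
C(c,a) = [a^c/(c!(1−ρ))]·P₀ = [1183.27018/(720·0.4580)]·0.037657
= 3.58857·0.037657 = 0.135134

Final: 0.135134


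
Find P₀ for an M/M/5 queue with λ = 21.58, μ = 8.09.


a = λ/μ = 21.58/8.09 = 2.6675; ρ = a/c = 0.5335
Σ_{k=0}^{4} a^k/k! (terms k=0..4) = 1.00000 + 2.66749 + 3.55775 + 3.16342 + 2.10960 = 12.49827
Tail: a^5/(5!(1−ρ)) = 135.05622/(120·0.4665) = 2.41257
P₀ = 1/(12.49827 + 2.41257) = 1/14.91084 = 0.067065

Final: 0.067065


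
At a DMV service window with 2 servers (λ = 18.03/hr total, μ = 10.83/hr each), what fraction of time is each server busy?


ρ = λ/(cμ) = 18.03/(2·10.83) = 18.03/21.66 = 0.8324

Final: 0.8324


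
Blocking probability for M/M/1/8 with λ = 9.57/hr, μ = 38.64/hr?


ρ = λ/μ = 9.57/38.64 = 0.2477
P_K = (1−ρ)ρ^K/(1−ρ^(K+1)) = (0.7523·0.00001416)/(1 − 0.000003506)
= 0.00001065/0.999996 = 0.00001065

Final: 0.00001065


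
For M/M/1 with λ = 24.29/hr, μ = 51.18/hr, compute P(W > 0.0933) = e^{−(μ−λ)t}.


W ~ Exponential(μ−λ) for M/M/1.
μ − λ = 51.18 − 24.29 = 26.8900
P(W > t) = e^{−(μ−λ)t} = e^{−2.5088} = 0.081363

Final: 0.081363


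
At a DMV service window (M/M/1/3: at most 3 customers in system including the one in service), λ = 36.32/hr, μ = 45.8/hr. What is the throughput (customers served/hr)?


ρ = 0.7930; P_K = (1−ρ)ρ^3/(1−ρ^4) = 0.170754
λ_eff = λ(1 − P_K) = 36.32·(1 − 0.170754) = 36.32·0.829246 = 30.1182 /hr

Final: 30.1182 /hr


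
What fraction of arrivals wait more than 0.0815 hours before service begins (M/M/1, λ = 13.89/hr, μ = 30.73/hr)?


ρ = 13.89/30.73 = 0.4520
P(Wq > t) = ρ·e^{−(μ−λ)t} = 0.4520·e^{−1.3725}
= 0.4520·0.253483 = 0.114574

Final: 0.114574


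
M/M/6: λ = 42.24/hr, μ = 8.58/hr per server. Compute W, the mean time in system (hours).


a = 4.9231; ρ = 0.8205; P₀ = 0.005085
Lq = P₀·a^c·ρ/(c!(1−ρ)²) = 2.56075
Wq = Lq/λ = 2.56075/42.24 = 0.06062 hr
W = Wq + 1/μ = 0.06062 + 0.11655 = 0.17717 hr

Final: 0.17717 hr


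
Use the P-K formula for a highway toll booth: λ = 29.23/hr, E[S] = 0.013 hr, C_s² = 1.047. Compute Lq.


ρ = λ·E[S] = 29.23·0.013 = 0.3800
Lq = ρ²(1+C_s²)/(2(1−ρ)) = 0.1444·(1+1.047)/(2·0.6200)
= 0.1444·2.0470/1.2400 = 0.23836

Final: 0.23836


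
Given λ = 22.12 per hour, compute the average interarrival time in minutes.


Mean interarrival time = 1/λ = 1/22.12 hour = 0.04521 hour
In minutes: 0.04521 × 60 = 2.7125 min

Final: 2.7125 min


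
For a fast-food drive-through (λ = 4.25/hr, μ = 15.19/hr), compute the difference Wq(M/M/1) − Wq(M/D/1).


ρ = 4.25/15.19 = 0.2798
Wq(M/M/1) = ρ/(μ−λ) = 0.2798/10.94 = 0.02557 hr
Wq(M/D/1) = ρ/(2(μ−λ)) = 0.01279 hr
Savings = 0.02557 − 0.01279 = 0.01279 hr

Final: 0.01279 hr


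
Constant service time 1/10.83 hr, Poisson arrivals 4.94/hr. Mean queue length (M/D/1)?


ρ = 4.94/10.83 = 0.4561
M/D/1: Lq = ρ²/(2(1−ρ)) = 0.2081/(2·0.5439) = 0.19128

Final: 0.19128


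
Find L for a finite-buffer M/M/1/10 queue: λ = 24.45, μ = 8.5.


ρ = 24.45/8.5 = 2.8765
L = ρ[1 − (K+1)ρ^K + Kρ^(K+1)] / [(1−ρ)(1−ρ^(K+1))]
Numerator: 2.8765·(1 − 11·38779.247499 + 10·111547.364864) = 1981609.005236
Denominator: (-1.8765)·(-111546.364864) = 209313.472892
L = 1981609.005236/209313.472892 = 9.4672

Final: 9.4672


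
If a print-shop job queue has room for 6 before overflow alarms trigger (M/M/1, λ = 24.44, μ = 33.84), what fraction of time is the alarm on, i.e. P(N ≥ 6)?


ρ = 24.44/33.84 = 0.7222
P(N ≥ n) = ρ^n = 0.7222^6 = 0.141914

Final: 0.141914


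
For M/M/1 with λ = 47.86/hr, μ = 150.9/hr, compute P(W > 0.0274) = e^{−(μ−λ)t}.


W ~ Exponential(μ−λ) for M/M/1.
μ − λ = 150.9 − 47.86 = 103.0400
P(W > t) = e^{−(μ−λ)t} = e^{−2.8233} = 0.059410

Final: 0.059410


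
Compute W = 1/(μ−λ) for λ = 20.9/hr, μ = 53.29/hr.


W = 1/(μ−λ) = 1/(53.29 − 20.9) = 1/32.39 = 0.03087 hr

Final: 0.03087 hr


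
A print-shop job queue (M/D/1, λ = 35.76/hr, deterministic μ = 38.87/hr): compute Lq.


ρ = 35.76/38.87 = 0.9200
M/D/1: Lq = ρ²/(2(1−ρ)) = 0.8464/(2·0.08001) = 5.28920

Final: 5.28920


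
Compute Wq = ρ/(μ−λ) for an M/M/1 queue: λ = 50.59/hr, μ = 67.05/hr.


ρ = 50.59/67.05 = 0.7545
Wq = ρ/(μ−λ) = 0.7545/(67.05 − 50.59) = 0.7545/16.46 = 0.04584 hr

Final: 0.04584 hr


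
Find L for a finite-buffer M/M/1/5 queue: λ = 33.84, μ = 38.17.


ρ = 33.84/38.17 = 0.8866
L = ρ[1 − (K+1)ρ^K + Kρ^(K+1)] / [(1−ρ)(1−ρ^(K+1))]
Numerator: 0.8866·(1 − 6·0.547698 + 5·0.485567) = 0.125580
Denominator: (0.1134)·(0.514433) = 0.058357
L = 0.125580/0.058357 = 2.1519

Final: 2.1519


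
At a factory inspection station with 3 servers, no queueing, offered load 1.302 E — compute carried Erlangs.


B(3,1.302) = 0.104581 (Erlang-B)
Carried load = a(1 − B) = 1.302·(1 − 0.104581) = 1.302·0.895419 = 1.1658 E

Final: 1.1658 Erlangs
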